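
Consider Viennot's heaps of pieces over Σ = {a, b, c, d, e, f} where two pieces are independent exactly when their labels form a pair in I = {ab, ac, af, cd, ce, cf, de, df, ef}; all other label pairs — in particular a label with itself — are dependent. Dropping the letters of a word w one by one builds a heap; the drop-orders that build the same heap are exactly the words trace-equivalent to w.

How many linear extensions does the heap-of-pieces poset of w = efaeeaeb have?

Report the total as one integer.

piece 0:e — minimal
piece 1:f — minimal
piece 2:a rests on {0:e}
piece 3:e rests on {2:a}
piece 4:e rests on {3:e}
piece 5:a rests on {4:e}
piece 6:e rests on {5:a}
piece 7:b rests on {1:f, 6:e}
minimal pieces: {0:e, 1:f}
ways to finish when only these pieces remain (= sum over removing one remaining piece with nothing left below it):
  1 left: {7}→1
  2 left: {1,7}→1  {6,7}→1
  3 left: {1,6,7}→2  {5,6,7}→1
  4 left: {1,5,6,7}→3  {4,5,6,7}→1
  5 left: {1,4,5,6,7}→4  {3,4,5,6,7}→1
  6 left: {1,3,4,5,6,7}→5  {2,3,4,5,6,7}→1
  placing 0:e first → 6 extensions
  placing 1:f first → 1 extensions
total linear extensions = 7

7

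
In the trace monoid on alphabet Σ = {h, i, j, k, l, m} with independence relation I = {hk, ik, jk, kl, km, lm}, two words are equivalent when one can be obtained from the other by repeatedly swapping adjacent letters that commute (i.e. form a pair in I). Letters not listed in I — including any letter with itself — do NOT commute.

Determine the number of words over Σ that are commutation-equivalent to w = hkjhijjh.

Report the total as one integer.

8

drop 0:h onto floor
drop 1:k onto floor
drop 2:j onto {0:h}
drop 3:h onto {2:j}
drop 4:i onto {3:h}
drop 5:j onto {4:i}
drop 6:j onto {5:j}
drop 7:h onto {6:j}
ground layer = {0:h, 1:k}
drop-orders for the pieces not yet dropped (sum over which currently-grounded one goes next):
  1 to go: {1} 1  {7} 1
  2 to go: {1,7} 2  {6,7} 1
  3 to go: {1,6,7} 3  {5,6,7} 1
  4 to go: {1,5,6,7} 4  {4,5,6,7} 1
  5 to go: {1,4,5,6,7} 5  {3,4,5,6,7} 1
  6 to go: {1,3,4,5,6,7} 6  {2,3,4,5,6,7} 1
  if 0:h drops first: 7 orders
  if 1:k drops first: 1 orders
heap linearizations: 8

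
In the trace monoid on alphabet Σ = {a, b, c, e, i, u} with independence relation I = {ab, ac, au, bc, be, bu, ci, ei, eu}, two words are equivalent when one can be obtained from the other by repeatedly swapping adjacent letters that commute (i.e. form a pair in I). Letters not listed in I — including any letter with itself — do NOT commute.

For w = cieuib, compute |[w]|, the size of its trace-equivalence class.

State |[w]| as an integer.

piece 0:c — minimal
piece 1:i — minimal
piece 2:e rests on {0:c}
piece 3:u rests on {0:c, 1:i}
piece 4:i rests on {3:u}
piece 5:b rests on {4:i}
minimal pieces: {0:c, 1:i}
ways to finish when only these pieces remain (= sum over removing one remaining piece with nothing left below it):
  1 left: {2}→1  {5}→1
  2 left: {2,5}→2  {4,5}→1
  3 left: {2,4,5}→3  {3,4,5}→1
  4 left: {1,3,4,5}→1  {2,3,4,5}→4
  placing 0:c first → 5 extensions
  placing 1:i first → 4 extensions
total linear extensions = 9

9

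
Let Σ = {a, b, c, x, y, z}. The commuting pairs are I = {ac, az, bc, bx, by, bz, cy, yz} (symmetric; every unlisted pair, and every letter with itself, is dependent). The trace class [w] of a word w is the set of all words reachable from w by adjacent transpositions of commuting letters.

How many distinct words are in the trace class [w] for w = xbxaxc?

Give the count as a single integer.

3

0(x) covers ∅
1(b) covers ∅
2(x) covers 0:x
3(a) covers 1:b, 2:x
4(x) covers 3:a
5(c) covers 4:x
floor of heap: 0:x, 1:b
completions by unplaced set U, small U first (add the entries for U minus each lowest piece of U):
  |U|=1: {5}:1
  |U|=2: {4,5}:1
  |U|=3: {3,4,5}:1
  |U|=4: {1,3,4,5}:1  {2,3,4,5}:1
  start at 0(x): 2
  start at 1(b): 1
sum over floor = 3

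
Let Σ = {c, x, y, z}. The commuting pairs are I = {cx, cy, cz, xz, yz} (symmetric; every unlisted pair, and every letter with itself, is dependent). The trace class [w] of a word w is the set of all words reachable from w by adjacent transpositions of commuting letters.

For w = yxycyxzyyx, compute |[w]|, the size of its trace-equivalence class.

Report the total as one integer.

90

drop 0:y onto floor
drop 1:x onto {0:y}
drop 2:y onto {1:x}
drop 3:c onto floor
drop 4:y onto {2:y}
drop 5:x onto {4:y}
drop 6:z onto floor
drop 7:y onto {5:x}
drop 8:y onto {7:y}
drop 9:x onto {8:y}
ground layer = {0:y, 3:c, 6:z}
drop-orders for the pieces not yet dropped (sum over which currently-grounded one goes next):
  1 to go: {3} 1  {6} 1  {9} 1
  2 to go: {3,6} 2  {3,9} 2  {6,9} 2  {8,9} 1
  3 to go: {3,6,9} 6  {3,8,9} 3  {6,8,9} 3  {7,8,9} 1
  4 to go: {3,6,8,9} 12  {3,7,8,9} 4  {5,7,8,9} 1  {6,7,8,9} 4
  5 to go: {3,5,7,8,9} 5  {3,6,7,8,9} 20  {4,5,7,8,9} 1  {5,6,7,8,9} 5
  6 to go: {2,4,5,7,8,9} 1  {3,4,5,7,8,9} 6  {3,5,6,7,8,9} 30  {4,5,6,7,8,9} 6
  7 to go: {1,2,4,5,7,8,9} 1  {2,3,4,5,7,8,9} 7  {2,4,5,6,7,8,9} 7  {3,4,5,6,7,8,9} 42
  8 to go: {0,1,2,4,5,7,8,9} 1  {1,2,3,4,5,7,8,9} 8  {1,2,4,5,6,7,8,9} 8  {2,3,4,5,6,7,8,9} 56
  if 0:y drops first: 72 orders
  if 3:c drops first: 9 orders
  if 6:z drops first: 9 orders
heap linearizations: 90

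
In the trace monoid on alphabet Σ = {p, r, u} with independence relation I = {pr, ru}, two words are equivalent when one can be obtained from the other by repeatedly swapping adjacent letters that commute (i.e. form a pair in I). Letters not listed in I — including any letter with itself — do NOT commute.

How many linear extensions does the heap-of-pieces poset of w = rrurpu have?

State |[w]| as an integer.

piece 0:r — minimal
piece 1:r rests on {0:r}
piece 2:u — minimal
piece 3:r rests on {1:r}
piece 4:p rests on {2:u}
piece 5:u rests on {4:p}
minimal pieces: {0:r, 2:u}
ways to finish when only these pieces remain (= sum over removing one remaining piece with nothing left below it):
  1 left: {3}→1  {5}→1
  2 left: {1,3}→1  {3,5}→2  {4,5}→1
  3 left: {0,1,3}→1  {1,3,5}→3  {2,4,5}→1  {3,4,5}→3
  4 left: {0,1,3,5}→4  {1,3,4,5}→6  {2,3,4,5}→4
  placing 0:r first → 10 extensions
  placing 2:u first → 10 extensions
total linear extensions = 20

20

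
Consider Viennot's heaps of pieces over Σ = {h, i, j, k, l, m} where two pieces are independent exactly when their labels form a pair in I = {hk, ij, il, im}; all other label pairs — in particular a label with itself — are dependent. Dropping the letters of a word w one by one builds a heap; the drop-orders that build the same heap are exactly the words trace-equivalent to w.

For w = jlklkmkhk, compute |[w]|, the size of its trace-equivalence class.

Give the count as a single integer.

0(j) covers ∅
1(l) covers 0:j
2(k) covers 1:l
3(l) covers 2:k
4(k) covers 3:l
5(m) covers 4:k
6(k) covers 5:m
7(h) covers 5:m
8(k) covers 6:k
floor of heap: 0:j
completions by unplaced set U, small U first (add the entries for U minus each lowest piece of U):
  |U|=1: {7}:1  {8}:1
  |U|=2: {6,8}:1  {7,8}:2
  |U|=3: {6,7,8}:3
  |U|=4: {5,6,7,8}:3
  |U|=5: {4,5,6,7,8}:3
  |U|=6: {3,4,5,6,7,8}:3
  |U|=7: {2,3,4,5,6,7,8}:3
  start at 0(j): 3

3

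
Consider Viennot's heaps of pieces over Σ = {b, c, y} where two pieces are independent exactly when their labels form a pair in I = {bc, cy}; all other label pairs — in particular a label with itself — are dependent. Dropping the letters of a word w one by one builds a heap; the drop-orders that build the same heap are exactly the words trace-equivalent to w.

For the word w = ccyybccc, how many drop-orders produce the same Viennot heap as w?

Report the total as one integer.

56

0(c) covers ∅
1(c) covers 0:c
2(y) covers ∅
3(y) covers 2:y
4(b) covers 3:y
5(c) covers 1:c
6(c) covers 5:c
7(c) covers 6:c
floor of heap: 0:c, 2:y
completions by unplaced set U, small U first (add the entries for U minus each lowest piece of U):
  |U|=1: {4}:1  {7}:1
  |U|=2: {3,4}:1  {4,7}:2  {6,7}:1
  |U|=3: {2,3,4}:1  {3,4,7}:3  {4,6,7}:3  {5,6,7}:1
  |U|=4: {1,5,6,7}:1  {2,3,4,7}:4  {3,4,6,7}:6  {4,5,6,7}:4
  |U|=5: {0,1,5,6,7}:1  {1,4,5,6,7}:5  {2,3,4,6,7}:10  {3,4,5,6,7}:10
  |U|=6: {0,1,4,5,6,7}:6  {1,3,4,5,6,7}:15  {2,3,4,5,6,7}:20
  start at 0(c): 35
  start at 2(y): 21
sum over floor = 56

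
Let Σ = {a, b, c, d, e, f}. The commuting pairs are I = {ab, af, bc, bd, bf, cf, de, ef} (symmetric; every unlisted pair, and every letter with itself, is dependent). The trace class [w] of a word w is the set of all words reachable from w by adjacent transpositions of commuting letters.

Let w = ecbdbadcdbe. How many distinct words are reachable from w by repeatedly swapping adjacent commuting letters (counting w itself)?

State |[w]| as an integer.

piece 0:e — minimal
piece 1:c rests on {0:e}
piece 2:b rests on {0:e}
piece 3:d rests on {1:c}
piece 4:b rests on {2:b}
piece 5:a rests on {3:d}
piece 6:d rests on {5:a}
piece 7:c rests on {6:d}
piece 8:d rests on {7:c}
piece 9:b rests on {4:b}
piece 10:e rests on {7:c, 9:b}
minimal pieces: {0:e}
ways to finish when only these pieces remain (= sum over removing one remaining piece with nothing left below it):
  1 left: {8}→1  {10}→1
  2 left: {8,10}→2  {9,10}→1
  3 left: {4,9,10}→1  {7,8,10}→2  {8,9,10}→3
  4 left: {2,4,9,10}→1  {4,8,9,10}→4  {6,7,8,10}→2  {7,8,9,10}→5
  5 left: {2,4,8,9,10}→5  {4,7,8,9,10}→9  {5,6,7,8,10}→2  {6,7,8,9,10}→7
  6 left: {2,4,7,8,9,10}→14  {3,5,6,7,8,10}→2  {4,6,7,8,9,10}→16  {5,6,7,8,9,10}→9
  7 left: {1,3,5,6,7,8,10}→2  {2,4,6,7,8,9,10}→30  {3,5,6,7,8,9,10}→11  {4,5,6,7,8,9,10}→25
  8 left: {1,3,5,6,7,8,9,10}→13  {2,4,5,6,7,8,9,10}→55  {3,4,5,6,7,8,9,10}→36
  9 left: {1,3,4,5,6,7,8,9,10}→49  {2,3,4,5,6,7,8,9,10}→91
  placing 0:e first → 140 extensions

140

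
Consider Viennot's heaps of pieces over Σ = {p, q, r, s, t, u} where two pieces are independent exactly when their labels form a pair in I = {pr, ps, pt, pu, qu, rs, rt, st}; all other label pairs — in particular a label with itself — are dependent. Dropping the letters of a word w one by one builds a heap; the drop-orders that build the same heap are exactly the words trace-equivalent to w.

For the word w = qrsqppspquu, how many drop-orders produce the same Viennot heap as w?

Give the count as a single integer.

68

piece 0:q — minimal
piece 1:r rests on {0:q}
piece 2:s rests on {0:q}
piece 3:q rests on {1:r, 2:s}
piece 4:p rests on {3:q}
piece 5:p rests on {4:p}
piece 6:s rests on {3:q}
piece 7:p rests on {5:p}
piece 8:q rests on {6:s, 7:p}
piece 9:u rests on {6:s}
piece 10:u rests on {9:u}
minimal pieces: {0:q}
ways to finish when only these pieces remain (= sum over removing one remaining piece with nothing left below it):
  1 left: {8}→1  {10}→1
  2 left: {7,8}→1  {8,10}→2  {9,10}→1
  3 left: {5,7,8}→1  {7,8,10}→3  {8,9,10}→3
  4 left: {4,5,7,8}→1  {5,7,8,10}→4  {6,8,9,10}→3  {7,8,9,10}→6
  5 left: {4,5,7,8,10}→5  {5,7,8,9,10}→10  {6,7,8,9,10}→9
  6 left: {4,5,7,8,9,10}→15  {5,6,7,8,9,10}→19
  7 left: {4,5,6,7,8,9,10}→34
  8 left: {3,4,5,6,7,8,9,10}→34
  9 left: {1,3,4,5,6,7,8,9,10}→34  {2,3,4,5,6,7,8,9,10}→34
  placing 0:q first → 68 extensions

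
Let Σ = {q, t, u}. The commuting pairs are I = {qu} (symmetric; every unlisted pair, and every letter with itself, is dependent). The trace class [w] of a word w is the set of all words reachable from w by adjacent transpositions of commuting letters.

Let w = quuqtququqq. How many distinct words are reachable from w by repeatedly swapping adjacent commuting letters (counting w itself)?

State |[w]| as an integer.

0(q) covers ∅
1(u) covers ∅
2(u) covers 1:u
3(q) covers 0:q
4(t) covers 2:u, 3:q
5(q) covers 4:t
6(u) covers 4:t
7(q) covers 5:q
8(u) covers 6:u
9(q) covers 7:q
10(q) covers 9:q
floor of heap: 0:q, 1:u
completions by unplaced set U, small U first (add the entries for U minus each lowest piece of U):
  |U|=1: {8}:1  {10}:1
  |U|=2: {6,8}:1  {8,10}:2  {9,10}:1
  |U|=3: {6,8,10}:3  {7,9,10}:1  {8,9,10}:3
  |U|=4: {5,7,9,10}:1  {6,8,9,10}:6  {7,8,9,10}:4
  |U|=5: {5,7,8,9,10}:5  {6,7,8,9,10}:10
  |U|=6: {5,6,7,8,9,10}:15
  |U|=7: {4,5,6,7,8,9,10}:15
  |U|=8: {2,4,5,6,7,8,9,10}:15  {3,4,5,6,7,8,9,10}:15
  |U|=9: {0,3,4,5,6,7,8,9,10}:15  {1,2,4,5,6,7,8,9,10}:15  {2,3,4,5,6,7,8,9,10}:30
  start at 0(q): 45
  start at 1(u): 45
sum over floor = 90

90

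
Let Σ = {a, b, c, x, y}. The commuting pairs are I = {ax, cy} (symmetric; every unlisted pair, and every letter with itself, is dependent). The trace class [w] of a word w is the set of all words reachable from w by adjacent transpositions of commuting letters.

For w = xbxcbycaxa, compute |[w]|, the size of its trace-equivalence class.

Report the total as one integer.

#0=x has no predecessor
#1=b depends on [0:x]
#2=x depends on [1:b]
#3=c depends on [2:x]
#4=b depends on [3:c]
#5=y depends on [4:b]
#6=c depends on [4:b]
#7=a depends on [5:y, 6:c]
#8=x depends on [5:y, 6:c]
#9=a depends on [7:a]
sources: [0:x]
N(rest) = Σ N(rest − s) over sources s of rest; N(one piece) = 1:
  size 1 → [8]=1  [9]=1
  size 2 → [7,9]=1  [8,9]=2
  size 3 → [7,8,9]=3
  size 4 → [5,7,8,9]=3  [6,7,8,9]=3
  size 5 → [5,6,7,8,9]=6
  size 6 → [4,5,6,7,8,9]=6
  size 7 → [3,4,5,6,7,8,9]=6
  size 8 → [2,3,4,5,6,7,8,9]=6
  first=0(x) contributes 6

6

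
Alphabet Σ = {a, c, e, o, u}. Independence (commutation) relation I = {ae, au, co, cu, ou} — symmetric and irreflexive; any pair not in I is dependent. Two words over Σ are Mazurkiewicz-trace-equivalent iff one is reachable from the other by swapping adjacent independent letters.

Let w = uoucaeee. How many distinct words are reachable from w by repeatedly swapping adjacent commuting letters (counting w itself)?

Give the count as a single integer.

piece 0:u — minimal
piece 1:o — minimal
piece 2:u rests on {0:u}
piece 3:c — minimal
piece 4:a rests on {1:o, 3:c}
piece 5:e rests on {1:o, 2:u, 3:c}
piece 6:e rests on {5:e}
piece 7:e rests on {6:e}
minimal pieces: {0:u, 1:o, 3:c}
ways to finish when only these pieces remain (= sum over removing one remaining piece with nothing left below it):
  1 left: {4}→1  {7}→1
  2 left: {4,7}→2  {6,7}→1
  3 left: {4,6,7}→3  {5,6,7}→1
  4 left: {2,5,6,7}→1  {4,5,6,7}→4
  5 left: {0,2,5,6,7}→1  {1,4,5,6,7}→4  {2,4,5,6,7}→5  {3,4,5,6,7}→4
  6 left: {0,2,4,5,6,7}→6  {1,2,4,5,6,7}→9  {1,3,4,5,6,7}→8  {2,3,4,5,6,7}→9
  placing 0:u first → 26 extensions
  placing 1:o first → 15 extensions
  placing 3:c first → 15 extensions
total linear extensions = 56

56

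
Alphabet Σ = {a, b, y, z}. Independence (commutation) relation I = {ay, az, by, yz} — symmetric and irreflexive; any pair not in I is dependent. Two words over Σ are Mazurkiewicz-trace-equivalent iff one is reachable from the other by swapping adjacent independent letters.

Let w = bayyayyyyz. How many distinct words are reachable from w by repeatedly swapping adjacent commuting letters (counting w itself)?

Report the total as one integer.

630

0(b) covers ∅
1(a) covers 0:b
2(y) covers ∅
3(y) covers 2:y
4(a) covers 1:a
5(y) covers 3:y
6(y) covers 5:y
7(y) covers 6:y
8(y) covers 7:y
9(z) covers 0:b
floor of heap: 0:b, 2:y
completions by unplaced set U, small U first (add the entries for U minus each lowest piece of U):
  |U|=1: {4}:1  {8}:1  {9}:1
  |U|=2: {1,4}:1  {4,8}:2  {4,9}:2  {7,8}:1  {8,9}:2
  |U|=3: {1,4,8}:3  {1,4,9}:3  {4,7,8}:3  {4,8,9}:6  {6,7,8}:1  {7,8,9}:3
  |U|=4: {0,1,4,9}:3  {1,4,7,8}:6  {1,4,8,9}:12  {4,6,7,8}:4  {4,7,8,9}:12  {5,6,7,8}:1  {6,7,8,9}:4
  |U|=5: {0,1,4,8,9}:15  {1,4,6,7,8}:10  {1,4,7,8,9}:30  {3,5,6,7,8}:1  {4,5,6,7,8}:5  {4,6,7,8,9}:20  {5,6,7,8,9}:5
  |U|=6: {0,1,4,7,8,9}:45  {1,4,5,6,7,8}:15  {1,4,6,7,8,9}:60  {2,3,5,6,7,8}:1  {3,4,5,6,7,8}:6  {3,5,6,7,8,9}:6  {4,5,6,7,8,9}:30
  |U|=7: {0,1,4,6,7,8,9}:105  {1,3,4,5,6,7,8}:21  {1,4,5,6,7,8,9}:105  {2,3,4,5,6,7,8}:7  {2,3,5,6,7,8,9}:7  {3,4,5,6,7,8,9}:42
  |U|=8: {0,1,4,5,6,7,8,9}:210  {1,2,3,4,5,6,7,8}:28  {1,3,4,5,6,7,8,9}:168  {2,3,4,5,6,7,8,9}:56
  start at 0(b): 252
  start at 2(y): 378
sum over floor = 630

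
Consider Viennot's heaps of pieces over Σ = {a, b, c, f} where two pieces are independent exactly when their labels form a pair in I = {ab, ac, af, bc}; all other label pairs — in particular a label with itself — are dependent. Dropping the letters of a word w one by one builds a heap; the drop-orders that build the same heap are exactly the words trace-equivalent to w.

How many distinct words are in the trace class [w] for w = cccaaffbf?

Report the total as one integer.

#0=c has no predecessor
#1=c depends on [0:c]
#2=c depends on [1:c]
#3=a has no predecessor
#4=a depends on [3:a]
#5=f depends on [2:c]
#6=f depends on [5:f]
#7=b depends on [6:f]
#8=f depends on [7:b]
sources: [0:c, 3:a]
N(rest) = Σ N(rest − s) over sources s of rest; N(one piece) = 1:
  size 1 → [4]=1  [8]=1
  size 2 → [3,4]=1  [4,8]=2  [7,8]=1
  size 3 → [3,4,8]=3  [4,7,8]=3  [6,7,8]=1
  size 4 → [3,4,7,8]=6  [4,6,7,8]=4  [5,6,7,8]=1
  size 5 → [2,5,6,7,8]=1  [3,4,6,7,8]=10  [4,5,6,7,8]=5
  size 6 → [1,2,5,6,7,8]=1  [2,4,5,6,7,8]=6  [3,4,5,6,7,8]=15
  size 7 → [0,1,2,5,6,7,8]=1  [1,2,4,5,6,7,8]=7  [2,3,4,5,6,7,8]=21
  first=0(c) contributes 28
  first=3(a) contributes 8
|[w]| = 36

36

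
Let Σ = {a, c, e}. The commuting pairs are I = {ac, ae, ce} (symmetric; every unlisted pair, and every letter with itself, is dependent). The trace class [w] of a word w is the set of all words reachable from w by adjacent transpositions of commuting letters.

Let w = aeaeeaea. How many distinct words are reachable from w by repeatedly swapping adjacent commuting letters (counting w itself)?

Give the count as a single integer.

70

#0=a has no predecessor
#1=e has no predecessor
#2=a depends on [0:a]
#3=e depends on [1:e]
#4=e depends on [3:e]
#5=a depends on [2:a]
#6=e depends on [4:e]
#7=a depends on [5:a]
sources: [0:a, 1:e]
N(rest) = Σ N(rest − s) over sources s of rest; N(one piece) = 1:
  size 1 → [6]=1  [7]=1
  size 2 → [4,6]=1  [5,7]=1  [6,7]=2
  size 3 → [2,5,7]=1  [3,4,6]=1  [4,6,7]=3  [5,6,7]=3
  size 4 → [0,2,5,7]=1  [1,3,4,6]=1  [2,5,6,7]=4  [3,4,6,7]=4  [4,5,6,7]=6
  size 5 → [0,2,5,6,7]=5  [1,3,4,6,7]=5  [2,4,5,6,7]=10  [3,4,5,6,7]=10
  size 6 → [0,2,4,5,6,7]=15  [1,3,4,5,6,7]=15  [2,3,4,5,6,7]=20
  first=0(a) contributes 35
  first=1(e) contributes 35
|[w]| = 70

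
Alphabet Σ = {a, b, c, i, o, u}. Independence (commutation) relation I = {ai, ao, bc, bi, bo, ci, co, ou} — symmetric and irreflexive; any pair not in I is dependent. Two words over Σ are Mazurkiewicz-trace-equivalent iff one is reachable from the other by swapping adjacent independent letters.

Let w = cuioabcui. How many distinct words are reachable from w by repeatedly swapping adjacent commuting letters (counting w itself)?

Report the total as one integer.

28

#0=c has no predecessor
#1=u depends on [0:c]
#2=i depends on [1:u]
#3=o depends on [2:i]
#4=a depends on [1:u]
#5=b depends on [4:a]
#6=c depends on [4:a]
#7=u depends on [2:i, 5:b, 6:c]
#8=i depends on [3:o, 7:u]
sources: [0:c]
N(rest) = Σ N(rest − s) over sources s of rest; N(one piece) = 1:
  size 1 → [8]=1
  size 2 → [3,8]=1  [7,8]=1
  size 3 → [3,7,8]=2  [5,7,8]=1  [6,7,8]=1
  size 4 → [2,3,7,8]=2  [3,5,7,8]=3  [3,6,7,8]=3  [5,6,7,8]=2
  size 5 → [2,3,5,7,8]=5  [2,3,6,7,8]=5  [3,5,6,7,8]=8  [4,5,6,7,8]=2
  size 6 → [2,3,5,6,7,8]=18  [3,4,5,6,7,8]=10
  size 7 → [2,3,4,5,6,7,8]=28
  first=0(c) contributes 28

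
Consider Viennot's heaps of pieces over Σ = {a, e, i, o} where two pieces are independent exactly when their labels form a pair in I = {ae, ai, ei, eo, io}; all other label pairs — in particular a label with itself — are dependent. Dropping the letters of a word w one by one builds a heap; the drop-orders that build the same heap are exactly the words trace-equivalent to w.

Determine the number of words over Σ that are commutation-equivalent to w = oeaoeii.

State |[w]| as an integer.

#0=o has no predecessor
#1=e has no predecessor
#2=a depends on [0:o]
#3=o depends on [2:a]
#4=e depends on [1:e]
#5=i has no predecessor
#6=i depends on [5:i]
sources: [0:o, 1:e, 5:i]
N(rest) = Σ N(rest − s) over sources s of rest; N(one piece) = 1:
  size 1 → [3]=1  [4]=1  [6]=1
  size 2 → [1,4]=1  [2,3]=1  [3,4]=2  [3,6]=2  [4,6]=2  [5,6]=1
  size 3 → [0,2,3]=1  [1,3,4]=3  [1,4,6]=3  [2,3,4]=3  [2,3,6]=3  [3,4,6]=6  [3,5,6]=3  [4,5,6]=3
  size 4 → [0,2,3,4]=4  [0,2,3,6]=4  [1,2,3,4]=6  [1,3,4,6]=12  [1,4,5,6]=6  [2,3,4,6]=12  [2,3,5,6]=6  [3,4,5,6]=12
  size 5 → [0,1,2,3,4]=10  [0,2,3,4,6]=20  [0,2,3,5,6]=10  [1,2,3,4,6]=30  [1,3,4,5,6]=30  [2,3,4,5,6]=30
  first=0(o) contributes 90
  first=1(e) contributes 60
  first=5(i) contributes 60
|[w]| = 210

210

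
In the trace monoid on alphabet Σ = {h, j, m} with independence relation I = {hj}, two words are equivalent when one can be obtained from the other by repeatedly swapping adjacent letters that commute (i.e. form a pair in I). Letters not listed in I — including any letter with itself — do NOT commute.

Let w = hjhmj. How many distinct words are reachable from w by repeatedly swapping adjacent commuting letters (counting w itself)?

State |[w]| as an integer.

#0=h has no predecessor
#1=j has no predecessor
#2=h depends on [0:h]
#3=m depends on [1:j, 2:h]
#4=j depends on [3:m]
sources: [0:h, 1:j]
N(rest) = Σ N(rest − s) over sources s of rest; N(one piece) = 1:
  size 1 → [4]=1
  size 2 → [3,4]=1
  size 3 → [1,3,4]=1  [2,3,4]=1
  first=0(h) contributes 2
  first=1(j) contributes 1
|[w]| = 3

3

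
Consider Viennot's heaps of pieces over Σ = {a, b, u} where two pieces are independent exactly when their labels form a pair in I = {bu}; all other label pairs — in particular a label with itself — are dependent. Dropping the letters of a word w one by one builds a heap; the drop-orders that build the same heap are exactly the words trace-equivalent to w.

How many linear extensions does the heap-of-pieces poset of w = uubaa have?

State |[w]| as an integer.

3

piece 0:u — minimal
piece 1:u rests on {0:u}
piece 2:b — minimal
piece 3:a rests on {1:u, 2:b}
piece 4:a rests on {3:a}
minimal pieces: {0:u, 2:b}
ways to finish when only these pieces remain (= sum over removing one remaining piece with nothing left below it):
  1 left: {4}→1
  2 left: {3,4}→1
  3 left: {1,3,4}→1  {2,3,4}→1
  placing 0:u first → 2 extensions
  placing 2:b first → 1 extensions
total linear extensions = 3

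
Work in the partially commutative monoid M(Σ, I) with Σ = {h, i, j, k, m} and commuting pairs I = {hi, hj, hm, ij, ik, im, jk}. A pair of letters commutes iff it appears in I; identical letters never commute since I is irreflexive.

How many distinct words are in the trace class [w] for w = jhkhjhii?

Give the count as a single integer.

0(j) covers ∅
1(h) covers ∅
2(k) covers 1:h
3(h) covers 2:k
4(j) covers 0:j
5(h) covers 3:h
6(i) covers ∅
7(i) covers 6:i
floor of heap: 0:j, 1:h, 6:i
completions by unplaced set U, small U first (add the entries for U minus each lowest piece of U):
  |U|=1: {4}:1  {5}:1  {7}:1
  |U|=2: {0,4}:1  {3,5}:1  {4,5}:2  {4,7}:2  {5,7}:2  {6,7}:1
  |U|=3: {0,4,5}:3  {0,4,7}:3  {2,3,5}:1  {3,4,5}:3  {3,5,7}:3  {4,5,7}:6  {4,6,7}:3  {5,6,7}:3
  |U|=4: {0,3,4,5}:6  {0,4,5,7}:12  {0,4,6,7}:6  {1,2,3,5}:1  {2,3,4,5}:4  {2,3,5,7}:4  {3,4,5,7}:12  {3,5,6,7}:6  {4,5,6,7}:12
  |U|=5: {0,2,3,4,5}:10  {0,3,4,5,7}:30  {0,4,5,6,7}:30  {1,2,3,4,5}:5  {1,2,3,5,7}:5  {2,3,4,5,7}:20  {2,3,5,6,7}:10  {3,4,5,6,7}:30
  |U|=6: {0,1,2,3,4,5}:15  {0,2,3,4,5,7}:60  {0,3,4,5,6,7}:90  {1,2,3,4,5,7}:30  {1,2,3,5,6,7}:15  {2,3,4,5,6,7}:60
  start at 0(j): 105
  start at 1(h): 210
  start at 6(i): 105
sum over floor = 420

420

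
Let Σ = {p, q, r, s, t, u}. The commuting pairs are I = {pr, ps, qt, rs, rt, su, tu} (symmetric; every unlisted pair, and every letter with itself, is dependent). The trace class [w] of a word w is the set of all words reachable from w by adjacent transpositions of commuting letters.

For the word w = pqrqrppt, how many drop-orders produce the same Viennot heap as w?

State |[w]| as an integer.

#0=p has no predecessor
#1=q depends on [0:p]
#2=r depends on [1:q]
#3=q depends on [2:r]
#4=r depends on [3:q]
#5=p depends on [3:q]
#6=p depends on [5:p]
#7=t depends on [6:p]
sources: [0:p]
N(rest) = Σ N(rest − s) over sources s of rest; N(one piece) = 1:
  size 1 → [4]=1  [7]=1
  size 2 → [4,7]=2  [6,7]=1
  size 3 → [4,6,7]=3  [5,6,7]=1
  size 4 → [4,5,6,7]=4
  size 5 → [3,4,5,6,7]=4
  size 6 → [2,3,4,5,6,7]=4
  first=0(p) contributes 4

4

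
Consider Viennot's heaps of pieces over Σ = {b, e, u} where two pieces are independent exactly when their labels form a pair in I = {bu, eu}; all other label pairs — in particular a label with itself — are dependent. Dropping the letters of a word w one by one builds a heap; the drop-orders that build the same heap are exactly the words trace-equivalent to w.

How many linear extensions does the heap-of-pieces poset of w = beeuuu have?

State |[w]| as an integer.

20

0(b) covers ∅
1(e) covers 0:b
2(e) covers 1:e
3(u) covers ∅
4(u) covers 3:u
5(u) covers 4:u
floor of heap: 0:b, 3:u
completions by unplaced set U, small U first (add the entries for U minus each lowest piece of U):
  |U|=1: {2}:1  {5}:1
  |U|=2: {1,2}:1  {2,5}:2  {4,5}:1
  |U|=3: {0,1,2}:1  {1,2,5}:3  {2,4,5}:3  {3,4,5}:1
  |U|=4: {0,1,2,5}:4  {1,2,4,5}:6  {2,3,4,5}:4
  start at 0(b): 10
  start at 3(u): 10
sum over floor = 20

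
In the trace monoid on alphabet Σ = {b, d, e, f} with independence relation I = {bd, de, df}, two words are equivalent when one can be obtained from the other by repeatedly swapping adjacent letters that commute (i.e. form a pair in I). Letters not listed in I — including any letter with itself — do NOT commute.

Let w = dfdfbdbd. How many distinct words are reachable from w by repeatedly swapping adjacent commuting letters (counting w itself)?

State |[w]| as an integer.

70

drop 0:d onto floor
drop 1:f onto floor
drop 2:d onto {0:d}
drop 3:f onto {1:f}
drop 4:b onto {3:f}
drop 5:d onto {2:d}
drop 6:b onto {4:b}
drop 7:d onto {5:d}
ground layer = {0:d, 1:f}
drop-orders for the pieces not yet dropped (sum over which currently-grounded one goes next):
  1 to go: {6} 1  {7} 1
  2 to go: {4,6} 1  {5,7} 1  {6,7} 2
  3 to go: {2,5,7} 1  {3,4,6} 1  {4,6,7} 3  {5,6,7} 3
  4 to go: {0,2,5,7} 1  {1,3,4,6} 1  {2,5,6,7} 4  {3,4,6,7} 4  {4,5,6,7} 6
  5 to go: {0,2,5,6,7} 5  {1,3,4,6,7} 5  {2,4,5,6,7} 10  {3,4,5,6,7} 10
  6 to go: {0,2,4,5,6,7} 15  {1,3,4,5,6,7} 15  {2,3,4,5,6,7} 20
  if 0:d drops first: 35 orders
  if 1:f drops first: 35 orders
heap linearizations: 70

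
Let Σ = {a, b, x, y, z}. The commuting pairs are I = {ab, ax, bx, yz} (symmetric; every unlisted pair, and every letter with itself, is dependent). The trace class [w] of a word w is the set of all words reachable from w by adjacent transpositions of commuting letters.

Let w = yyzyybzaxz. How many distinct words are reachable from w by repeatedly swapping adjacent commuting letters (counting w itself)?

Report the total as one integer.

drop 0:y onto floor
drop 1:y onto {0:y}
drop 2:z onto floor
drop 3:y onto {1:y}
drop 4:y onto {3:y}
drop 5:b onto {2:z, 4:y}
drop 6:z onto {5:b}
drop 7:a onto {6:z}
drop 8:x onto {6:z}
drop 9:z onto {7:a, 8:x}
ground layer = {0:y, 2:z}
drop-orders for the pieces not yet dropped (sum over which currently-grounded one goes next):
  1 to go: {9} 1
  2 to go: {7,9} 1  {8,9} 1
  3 to go: {7,8,9} 2
  4 to go: {6,7,8,9} 2
  5 to go: {5,6,7,8,9} 2
  6 to go: {2,5,6,7,8,9} 2  {4,5,6,7,8,9} 2
  7 to go: {2,4,5,6,7,8,9} 4  {3,4,5,6,7,8,9} 2
  8 to go: {1,3,4,5,6,7,8,9} 2  {2,3,4,5,6,7,8,9} 6
  if 0:y drops first: 8 orders
  if 2:z drops first: 2 orders
heap linearizations: 10

10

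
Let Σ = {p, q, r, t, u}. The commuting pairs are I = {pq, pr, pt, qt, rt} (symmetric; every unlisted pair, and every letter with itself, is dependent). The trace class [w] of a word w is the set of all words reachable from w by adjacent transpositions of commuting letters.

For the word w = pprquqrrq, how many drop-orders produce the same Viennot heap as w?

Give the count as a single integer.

6

#0=p has no predecessor
#1=p depends on [0:p]
#2=r has no predecessor
#3=q depends on [2:r]
#4=u depends on [1:p, 3:q]
#5=q depends on [4:u]
#6=r depends on [5:q]
#7=r depends on [6:r]
#8=q depends on [7:r]
sources: [0:p, 2:r]
N(rest) = Σ N(rest − s) over sources s of rest; N(one piece) = 1:
  size 1 → [8]=1
  size 2 → [7,8]=1
  size 3 → [6,7,8]=1
  size 4 → [5,6,7,8]=1
  size 5 → [4,5,6,7,8]=1
  size 6 → [1,4,5,6,7,8]=1  [3,4,5,6,7,8]=1
  size 7 → [0,1,4,5,6,7,8]=1  [1,3,4,5,6,7,8]=2  [2,3,4,5,6,7,8]=1
  first=0(p) contributes 3
  first=2(r) contributes 3
|[w]| = 6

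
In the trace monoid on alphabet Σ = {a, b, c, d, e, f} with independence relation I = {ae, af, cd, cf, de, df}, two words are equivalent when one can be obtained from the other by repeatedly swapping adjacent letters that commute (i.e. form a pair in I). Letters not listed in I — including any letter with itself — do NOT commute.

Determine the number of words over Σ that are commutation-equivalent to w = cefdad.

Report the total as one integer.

#0=c has no predecessor
#1=e depends on [0:c]
#2=f depends on [1:e]
#3=d has no predecessor
#4=a depends on [0:c, 3:d]
#5=d depends on [4:a]
sources: [0:c, 3:d]
N(rest) = Σ N(rest − s) over sources s of rest; N(one piece) = 1:
  size 1 → [2]=1  [5]=1
  size 2 → [1,2]=1  [2,5]=2  [4,5]=1
  size 3 → [1,2,5]=3  [2,4,5]=3  [3,4,5]=1
  size 4 → [1,2,4,5]=6  [2,3,4,5]=4
  first=0(c) contributes 10
  first=3(d) contributes 6
|[w]| = 16

16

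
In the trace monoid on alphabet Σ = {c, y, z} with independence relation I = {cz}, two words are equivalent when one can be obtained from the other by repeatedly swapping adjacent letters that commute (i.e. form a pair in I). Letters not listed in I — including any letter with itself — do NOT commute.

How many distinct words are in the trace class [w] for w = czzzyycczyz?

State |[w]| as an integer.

piece 0:c — minimal
piece 1:z — minimal
piece 2:z rests on {1:z}
piece 3:z rests on {2:z}
piece 4:y rests on {0:c, 3:z}
piece 5:y rests on {4:y}
piece 6:c rests on {5:y}
piece 7:c rests on {6:c}
piece 8:z rests on {5:y}
piece 9:y rests on {7:c, 8:z}
piece 10:z rests on {9:y}
minimal pieces: {0:c, 1:z}
ways to finish when only these pieces remain (= sum over removing one remaining piece with nothing left below it):
  1 left: {10}→1
  2 left: {9,10}→1
  3 left: {7,9,10}→1  {8,9,10}→1
  4 left: {6,7,9,10}→1  {7,8,9,10}→2
  5 left: {6,7,8,9,10}→3
  6 left: {5,6,7,8,9,10}→3
  7 left: {4,5,6,7,8,9,10}→3
  8 left: {0,4,5,6,7,8,9,10}→3  {3,4,5,6,7,8,9,10}→3
  9 left: {0,3,4,5,6,7,8,9,10}→6  {2,3,4,5,6,7,8,9,10}→3
  placing 0:c first → 3 extensions
  placing 1:z first → 9 extensions
total linear extensions = 12

12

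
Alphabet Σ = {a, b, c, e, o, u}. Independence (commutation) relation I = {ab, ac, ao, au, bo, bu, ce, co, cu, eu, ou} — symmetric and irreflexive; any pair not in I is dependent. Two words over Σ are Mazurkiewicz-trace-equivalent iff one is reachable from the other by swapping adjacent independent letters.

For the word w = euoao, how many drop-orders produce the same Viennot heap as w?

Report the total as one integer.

drop 0:e onto floor
drop 1:u onto floor
drop 2:o onto {0:e}
drop 3:a onto {0:e}
drop 4:o onto {2:o}
ground layer = {0:e, 1:u}
drop-orders for the pieces not yet dropped (sum over which currently-grounded one goes next):
  1 to go: {1} 1  {3} 1  {4} 1
  2 to go: {1,3} 2  {1,4} 2  {2,4} 1  {3,4} 2
  3 to go: {1,2,4} 3  {1,3,4} 6  {2,3,4} 3
  if 0:e drops first: 12 orders
  if 1:u drops first: 3 orders
heap linearizations: 15

15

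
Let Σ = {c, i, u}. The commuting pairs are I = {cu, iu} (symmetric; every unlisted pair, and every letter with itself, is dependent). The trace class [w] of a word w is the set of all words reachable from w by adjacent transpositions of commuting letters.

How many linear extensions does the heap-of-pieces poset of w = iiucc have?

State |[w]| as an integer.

5

0(i) covers ∅
1(i) covers 0:i
2(u) covers ∅
3(c) covers 1:i
4(c) covers 3:c
floor of heap: 0:i, 2:u
completions by unplaced set U, small U first (add the entries for U minus each lowest piece of U):
  |U|=1: {2}:1  {4}:1
  |U|=2: {2,4}:2  {3,4}:1
  |U|=3: {1,3,4}:1  {2,3,4}:3
  start at 0(i): 4
  start at 2(u): 1
sum over floor = 5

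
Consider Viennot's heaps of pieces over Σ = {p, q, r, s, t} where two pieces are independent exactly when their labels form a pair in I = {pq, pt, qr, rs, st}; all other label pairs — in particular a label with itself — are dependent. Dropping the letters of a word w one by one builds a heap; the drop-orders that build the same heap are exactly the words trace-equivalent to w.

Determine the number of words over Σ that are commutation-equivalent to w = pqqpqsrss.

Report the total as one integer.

50

#0=p has no predecessor
#1=q has no predecessor
#2=q depends on [1:q]
#3=p depends on [0:p]
#4=q depends on [2:q]
#5=s depends on [3:p, 4:q]
#6=r depends on [3:p]
#7=s depends on [5:s]
#8=s depends on [7:s]
sources: [0:p, 1:q]
N(rest) = Σ N(rest − s) over sources s of rest; N(one piece) = 1:
  size 1 → [6]=1  [8]=1
  size 2 → [6,8]=2  [7,8]=1
  size 3 → [5,7,8]=1  [6,7,8]=3
  size 4 → [4,5,7,8]=1  [5,6,7,8]=4
  size 5 → [2,4,5,7,8]=1  [3,5,6,7,8]=4  [4,5,6,7,8]=5
  size 6 → [0,3,5,6,7,8]=4  [1,2,4,5,7,8]=1  [2,4,5,6,7,8]=6  [3,4,5,6,7,8]=9
  size 7 → [0,3,4,5,6,7,8]=13  [1,2,4,5,6,7,8]=7  [2,3,4,5,6,7,8]=15
  first=0(p) contributes 22
  first=1(q) contributes 28
|[w]| = 50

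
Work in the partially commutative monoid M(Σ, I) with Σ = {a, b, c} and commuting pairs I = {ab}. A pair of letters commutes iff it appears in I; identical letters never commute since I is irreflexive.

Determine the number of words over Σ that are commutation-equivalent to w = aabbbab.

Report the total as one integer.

35

#0=a has no predecessor
#1=a depends on [0:a]
#2=b has no predecessor
#3=b depends on [2:b]
#4=b depends on [3:b]
#5=a depends on [1:a]
#6=b depends on [4:b]
sources: [0:a, 2:b]
N(rest) = Σ N(rest − s) over sources s of rest; N(one piece) = 1:
  size 1 → [5]=1  [6]=1
  size 2 → [1,5]=1  [4,6]=1  [5,6]=2
  size 3 → [0,1,5]=1  [1,5,6]=3  [3,4,6]=1  [4,5,6]=3
  size 4 → [0,1,5,6]=4  [1,4,5,6]=6  [2,3,4,6]=1  [3,4,5,6]=4
  size 5 → [0,1,4,5,6]=10  [1,3,4,5,6]=10  [2,3,4,5,6]=5
  first=0(a) contributes 15
  first=2(b) contributes 20
|[w]| = 35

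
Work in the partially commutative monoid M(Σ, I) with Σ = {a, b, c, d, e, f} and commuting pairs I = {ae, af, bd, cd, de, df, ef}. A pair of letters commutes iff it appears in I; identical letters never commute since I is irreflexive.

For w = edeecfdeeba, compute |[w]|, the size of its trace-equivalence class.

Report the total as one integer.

piece 0:e — minimal
piece 1:d — minimal
piece 2:e rests on {0:e}
piece 3:e rests on {2:e}
piece 4:c rests on {3:e}
piece 5:f rests on {4:c}
piece 6:d rests on {1:d}
piece 7:e rests on {4:c}
piece 8:e rests on {7:e}
piece 9:b rests on {5:f, 8:e}
piece 10:a rests on {6:d, 9:b}
minimal pieces: {0:e, 1:d}
ways to finish when only these pieces remain (= sum over removing one remaining piece with nothing left below it):
  1 left: {10}→1
  2 left: {6,10}→1  {9,10}→1
  3 left: {1,6,10}→1  {5,9,10}→1  {6,9,10}→2  {8,9,10}→1
  4 left: {1,6,9,10}→3  {5,6,9,10}→3  {5,8,9,10}→2  {6,8,9,10}→3  {7,8,9,10}→1
  5 left: {1,5,6,9,10}→6  {1,6,8,9,10}→6  {5,6,8,9,10}→8  {5,7,8,9,10}→3  {6,7,8,9,10}→4
  6 left: {1,5,6,8,9,10}→20  {1,6,7,8,9,10}→10  {4,5,7,8,9,10}→3  {5,6,7,8,9,10}→15
  7 left: {1,5,6,7,8,9,10}→45  {3,4,5,7,8,9,10}→3  {4,5,6,7,8,9,10}→18
  8 left: {1,4,5,6,7,8,9,10}→63  {2,3,4,5,7,8,9,10}→3  {3,4,5,6,7,8,9,10}→21
  9 left: {0,2,3,4,5,7,8,9,10}→3  {1,3,4,5,6,7,8,9,10}→84  {2,3,4,5,6,7,8,9,10}→24
  placing 0:e first → 108 extensions
  placing 1:d first → 27 extensions
total linear extensions = 135

135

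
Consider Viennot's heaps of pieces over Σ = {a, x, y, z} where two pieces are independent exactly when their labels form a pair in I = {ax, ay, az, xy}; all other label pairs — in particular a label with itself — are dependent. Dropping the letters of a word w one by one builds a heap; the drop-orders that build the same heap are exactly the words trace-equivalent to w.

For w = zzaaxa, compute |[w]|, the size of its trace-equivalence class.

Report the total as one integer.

20

#0=z has no predecessor
#1=z depends on [0:z]
#2=a has no predecessor
#3=a depends on [2:a]
#4=x depends on [1:z]
#5=a depends on [3:a]
sources: [0:z, 2:a]
N(rest) = Σ N(rest − s) over sources s of rest; N(one piece) = 1:
  size 1 → [4]=1  [5]=1
  size 2 → [1,4]=1  [3,5]=1  [4,5]=2
  size 3 → [0,1,4]=1  [1,4,5]=3  [2,3,5]=1  [3,4,5]=3
  size 4 → [0,1,4,5]=4  [1,3,4,5]=6  [2,3,4,5]=4
  first=0(z) contributes 10
  first=2(a) contributes 10
|[w]| = 20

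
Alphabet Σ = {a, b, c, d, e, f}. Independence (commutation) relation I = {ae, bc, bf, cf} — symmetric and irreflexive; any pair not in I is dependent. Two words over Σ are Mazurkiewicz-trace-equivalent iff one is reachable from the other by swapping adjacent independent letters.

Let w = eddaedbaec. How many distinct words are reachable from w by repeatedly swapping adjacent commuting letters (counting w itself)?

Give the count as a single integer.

4

drop 0:e onto floor
drop 1:d onto {0:e}
drop 2:d onto {1:d}
drop 3:a onto {2:d}
drop 4:e onto {2:d}
drop 5:d onto {3:a, 4:e}
drop 6:b onto {5:d}
drop 7:a onto {6:b}
drop 8:e onto {6:b}
drop 9:c onto {7:a, 8:e}
ground layer = {0:e}
drop-orders for the pieces not yet dropped (sum over which currently-grounded one goes next):
  1 to go: {9} 1
  2 to go: {7,9} 1  {8,9} 1
  3 to go: {7,8,9} 2
  4 to go: {6,7,8,9} 2
  5 to go: {5,6,7,8,9} 2
  6 to go: {3,5,6,7,8,9} 2  {4,5,6,7,8,9} 2
  7 to go: {3,4,5,6,7,8,9} 4
  8 to go: {2,3,4,5,6,7,8,9} 4
  if 0:e drops first: 4 orders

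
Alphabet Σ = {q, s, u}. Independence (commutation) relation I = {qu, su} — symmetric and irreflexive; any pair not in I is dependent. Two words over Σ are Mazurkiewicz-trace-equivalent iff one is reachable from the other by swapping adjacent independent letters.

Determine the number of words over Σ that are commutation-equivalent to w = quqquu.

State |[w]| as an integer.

#0=q has no predecessor
#1=u has no predecessor
#2=q depends on [0:q]
#3=q depends on [2:q]
#4=u depends on [1:u]
#5=u depends on [4:u]
sources: [0:q, 1:u]
N(rest) = Σ N(rest − s) over sources s of rest; N(one piece) = 1:
  size 1 → [3]=1  [5]=1
  size 2 → [2,3]=1  [3,5]=2  [4,5]=1
  size 3 → [0,2,3]=1  [1,4,5]=1  [2,3,5]=3  [3,4,5]=3
  size 4 → [0,2,3,5]=4  [1,3,4,5]=4  [2,3,4,5]=6
  first=0(q) contributes 10
  first=1(u) contributes 10
|[w]| = 20

20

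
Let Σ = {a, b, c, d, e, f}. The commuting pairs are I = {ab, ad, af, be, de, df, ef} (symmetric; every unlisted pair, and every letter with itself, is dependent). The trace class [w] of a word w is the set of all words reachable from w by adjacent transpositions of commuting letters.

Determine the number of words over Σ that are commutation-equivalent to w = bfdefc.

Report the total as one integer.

15

0(b) covers ∅
1(f) covers 0:b
2(d) covers 0:b
3(e) covers ∅
4(f) covers 1:f
5(c) covers 2:d, 3:e, 4:f
floor of heap: 0:b, 3:e
completions by unplaced set U, small U first (add the entries for U minus each lowest piece of U):
  |U|=1: {5}:1
  |U|=2: {2,5}:1  {3,5}:1  {4,5}:1
  |U|=3: {1,4,5}:1  {2,3,5}:2  {2,4,5}:2  {3,4,5}:2
  |U|=4: {1,2,4,5}:3  {1,3,4,5}:3  {2,3,4,5}:6
  start at 0(b): 12
  start at 3(e): 3
sum over floor = 15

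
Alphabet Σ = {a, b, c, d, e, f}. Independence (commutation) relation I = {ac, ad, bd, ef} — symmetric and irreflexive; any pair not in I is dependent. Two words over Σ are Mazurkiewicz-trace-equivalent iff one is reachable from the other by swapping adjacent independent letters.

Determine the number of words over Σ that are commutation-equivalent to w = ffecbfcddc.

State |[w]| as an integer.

#0=f has no predecessor
#1=f depends on [0:f]
#2=e has no predecessor
#3=c depends on [1:f, 2:e]
#4=b depends on [3:c]
#5=f depends on [4:b]
#6=c depends on [5:f]
#7=d depends on [6:c]
#8=d depends on [7:d]
#9=c depends on [8:d]
sources: [0:f, 2:e]
N(rest) = Σ N(rest − s) over sources s of rest; N(one piece) = 1:
  size 1 → [9]=1
  size 2 → [8,9]=1
  size 3 → [7,8,9]=1
  size 4 → [6,7,8,9]=1
  size 5 → [5,6,7,8,9]=1
  size 6 → [4,5,6,7,8,9]=1
  size 7 → [3,4,5,6,7,8,9]=1
  size 8 → [1,3,4,5,6,7,8,9]=1  [2,3,4,5,6,7,8,9]=1
  first=0(f) contributes 2
  first=2(e) contributes 1
|[w]| = 3

3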